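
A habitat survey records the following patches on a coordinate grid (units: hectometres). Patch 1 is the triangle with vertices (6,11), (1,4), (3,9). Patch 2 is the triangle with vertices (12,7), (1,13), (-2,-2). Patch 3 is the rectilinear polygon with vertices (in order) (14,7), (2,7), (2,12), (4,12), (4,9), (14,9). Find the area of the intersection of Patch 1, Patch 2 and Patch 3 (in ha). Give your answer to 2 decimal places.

2.85

The intersection is the polygon with vertices (3,9), (4,9.667), (4,9), (4.571,9), (3.143,7), (2.2,7).
By the shoelace formula its area is 2.85.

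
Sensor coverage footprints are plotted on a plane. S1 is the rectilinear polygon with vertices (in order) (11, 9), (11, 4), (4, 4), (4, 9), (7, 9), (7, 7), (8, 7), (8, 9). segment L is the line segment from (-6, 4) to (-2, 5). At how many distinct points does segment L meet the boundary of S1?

The segment lies entirely outside S1 and never meets its boundary.

0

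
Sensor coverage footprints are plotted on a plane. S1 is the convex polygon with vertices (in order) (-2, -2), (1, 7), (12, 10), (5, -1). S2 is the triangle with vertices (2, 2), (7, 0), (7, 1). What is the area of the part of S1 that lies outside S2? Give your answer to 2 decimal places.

78.30

|S1| = 80, |S1∩S2| = 1.7041.
|S1 ∖ S2| = |S1| − |S1∩S2| = 80 − 1.7041 = 78.30.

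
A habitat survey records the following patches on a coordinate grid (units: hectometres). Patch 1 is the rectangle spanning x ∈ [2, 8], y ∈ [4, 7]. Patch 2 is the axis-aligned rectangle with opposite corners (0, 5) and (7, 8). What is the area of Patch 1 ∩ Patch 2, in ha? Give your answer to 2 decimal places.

10.00

|Patch 1∩Patch 2|: x∈[2,7], y∈[5,7] → 5·2 = 10.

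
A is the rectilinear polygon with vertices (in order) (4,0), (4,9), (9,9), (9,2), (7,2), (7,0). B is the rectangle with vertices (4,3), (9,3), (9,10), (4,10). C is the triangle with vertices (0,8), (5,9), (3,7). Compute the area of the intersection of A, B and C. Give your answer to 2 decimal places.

0.40

The intersection is the polygon with vertices (4,8.8), (5,9), (4,8).
By the shoelace formula its area is 0.40.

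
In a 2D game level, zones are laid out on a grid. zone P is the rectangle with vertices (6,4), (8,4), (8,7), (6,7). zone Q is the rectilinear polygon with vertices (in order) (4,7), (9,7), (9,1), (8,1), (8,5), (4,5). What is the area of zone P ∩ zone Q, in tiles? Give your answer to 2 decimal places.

4.00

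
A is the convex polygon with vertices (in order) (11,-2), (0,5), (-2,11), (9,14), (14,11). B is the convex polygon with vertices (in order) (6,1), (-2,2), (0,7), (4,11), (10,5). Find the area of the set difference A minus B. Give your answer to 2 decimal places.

|A| = 154, |A∩B| = 53.8081.
|A ∖ B| = |A| − |A∩B| = 154 − 53.8081 = 100.19.

100.19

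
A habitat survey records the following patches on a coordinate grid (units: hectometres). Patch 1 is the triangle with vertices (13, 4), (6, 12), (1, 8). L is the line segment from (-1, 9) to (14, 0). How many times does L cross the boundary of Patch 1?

0

The segment lies entirely outside Patch 1 and never meets its boundary.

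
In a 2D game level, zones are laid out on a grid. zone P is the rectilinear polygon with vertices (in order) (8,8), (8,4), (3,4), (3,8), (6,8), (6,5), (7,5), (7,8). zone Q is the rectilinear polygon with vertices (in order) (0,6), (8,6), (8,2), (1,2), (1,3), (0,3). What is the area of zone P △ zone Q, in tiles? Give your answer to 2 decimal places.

|zone P| = 17, |zone Q| = 31, |zone P∩zone Q| = 9.
|zone P △ zone Q| = |zone P| + |zone Q| − 2·|zone P∩zone Q| = 17 + 31 − 18 = 30.00.

30.00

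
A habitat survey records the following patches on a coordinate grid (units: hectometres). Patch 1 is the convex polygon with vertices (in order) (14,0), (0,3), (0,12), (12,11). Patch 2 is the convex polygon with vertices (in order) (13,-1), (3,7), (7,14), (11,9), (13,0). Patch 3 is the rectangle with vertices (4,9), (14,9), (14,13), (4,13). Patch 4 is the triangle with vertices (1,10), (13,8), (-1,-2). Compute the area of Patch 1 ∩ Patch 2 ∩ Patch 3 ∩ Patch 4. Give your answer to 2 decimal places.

The intersection is the polygon with vertices (4.143,9), (4.391,9.435), (7,9).
By the shoelace formula its area is 0.62.

0.62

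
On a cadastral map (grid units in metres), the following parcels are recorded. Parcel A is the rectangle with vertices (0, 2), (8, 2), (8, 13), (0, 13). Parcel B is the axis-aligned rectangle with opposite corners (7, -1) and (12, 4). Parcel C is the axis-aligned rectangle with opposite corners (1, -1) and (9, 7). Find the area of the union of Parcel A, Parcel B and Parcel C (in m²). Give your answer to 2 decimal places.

132.00

By inclusion–exclusion:
Individual areas: |Parcel A| = 88, |Parcel B| = 25, |Parcel C| = 64.
|Parcel A∩Parcel B|: x∈[7,8], y∈[2,4] → 1·2 = 2.
|Parcel A∩Parcel C|: x∈[1,8], y∈[2,7] → 7·5 = 35.
|Parcel B∩Parcel C|: x∈[7,9], y∈[-1,4] → 2·5 = 10.
|Parcel A∩Parcel B∩Parcel C| = 2.
|Parcel A ∪ Parcel B ∪ Parcel C| = 177 − 47 + 2 = 132.00.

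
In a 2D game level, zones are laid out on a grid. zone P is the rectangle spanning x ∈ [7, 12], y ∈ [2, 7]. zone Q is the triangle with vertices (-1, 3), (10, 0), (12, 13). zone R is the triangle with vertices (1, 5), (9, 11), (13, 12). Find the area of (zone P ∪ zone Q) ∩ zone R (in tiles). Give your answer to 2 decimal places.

The region (zone P ∪ zone Q) ∩ zone R is the polygon with vertices (9.593,11.148), (11.8,11.7), (11.732,11.261), (3.483,6.448).
By the shoelace formula its area is 5.15.

5.15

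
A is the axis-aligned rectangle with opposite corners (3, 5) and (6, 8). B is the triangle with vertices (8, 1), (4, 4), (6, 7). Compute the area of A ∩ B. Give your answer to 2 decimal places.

The intersection is the polygon with vertices (6,5), (4.667,5), (6,7).
By the shoelace formula its area is 1.33.

1.33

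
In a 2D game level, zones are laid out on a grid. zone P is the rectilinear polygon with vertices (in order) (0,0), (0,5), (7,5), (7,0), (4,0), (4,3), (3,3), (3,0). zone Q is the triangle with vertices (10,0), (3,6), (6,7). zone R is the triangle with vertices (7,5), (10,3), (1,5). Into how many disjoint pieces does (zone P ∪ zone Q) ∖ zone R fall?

2

(zone P ∪ zone Q) ∖ zone R splits into 2 disjoint pieces (area 31.1974, area 5.0705).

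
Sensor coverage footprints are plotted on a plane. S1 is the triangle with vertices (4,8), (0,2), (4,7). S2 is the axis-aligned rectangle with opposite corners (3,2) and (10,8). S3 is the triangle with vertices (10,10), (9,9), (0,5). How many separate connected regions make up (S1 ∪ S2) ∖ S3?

(S1 ∪ S2) ∖ S3 splits into 2 disjoint pieces (area 39.9868, area 2.25).

2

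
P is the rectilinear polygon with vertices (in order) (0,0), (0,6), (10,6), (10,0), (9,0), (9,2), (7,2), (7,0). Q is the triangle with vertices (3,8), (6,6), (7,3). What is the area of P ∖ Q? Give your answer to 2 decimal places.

|P| = 56, |P∩Q| = 2.1.
|P ∖ Q| = |P| − |P∩Q| = 56 − 2.1 = 53.90.

53.90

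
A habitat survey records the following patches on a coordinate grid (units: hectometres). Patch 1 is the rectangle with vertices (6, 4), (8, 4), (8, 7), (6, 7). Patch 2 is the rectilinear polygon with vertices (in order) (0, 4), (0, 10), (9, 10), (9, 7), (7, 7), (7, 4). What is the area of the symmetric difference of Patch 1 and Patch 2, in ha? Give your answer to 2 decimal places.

48.00

|Patch 1| = 6, |Patch 2| = 48, |Patch 1∩Patch 2| = 3.
|Patch 1 △ Patch 2| = |Patch 1| + |Patch 2| − 2·|Patch 1∩Patch 2| = 6 + 48 − 6 = 48.00.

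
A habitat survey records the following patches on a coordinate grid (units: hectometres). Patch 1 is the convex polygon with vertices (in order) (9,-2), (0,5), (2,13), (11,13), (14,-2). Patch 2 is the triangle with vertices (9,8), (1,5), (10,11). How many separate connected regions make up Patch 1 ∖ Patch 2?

1

Patch 1 ∖ Patch 2 is a single connected region.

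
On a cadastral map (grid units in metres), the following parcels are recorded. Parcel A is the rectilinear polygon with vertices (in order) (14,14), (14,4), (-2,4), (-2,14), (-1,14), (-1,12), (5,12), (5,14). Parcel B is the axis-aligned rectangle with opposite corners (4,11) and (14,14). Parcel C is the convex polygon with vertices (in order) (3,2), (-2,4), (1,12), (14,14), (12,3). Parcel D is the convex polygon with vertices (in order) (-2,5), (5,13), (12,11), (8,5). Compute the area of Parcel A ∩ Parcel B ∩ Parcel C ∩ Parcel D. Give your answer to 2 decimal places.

7.82

The intersection is the polygon with vertices (4,11.857), (4.125,12), (5,12), (5,12.615), (5.875,12.75), (12,11), (4,11).
By the shoelace formula its area is 7.82.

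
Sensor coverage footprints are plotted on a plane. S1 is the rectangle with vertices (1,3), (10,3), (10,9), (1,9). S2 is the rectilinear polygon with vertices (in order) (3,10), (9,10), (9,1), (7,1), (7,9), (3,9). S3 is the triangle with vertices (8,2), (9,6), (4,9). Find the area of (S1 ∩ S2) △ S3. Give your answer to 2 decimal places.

11.67

|S1 ∩ S2| = 12.
|(S1 ∩ S2) ∩ S3| = 5.9143.
|(S1 ∩ S2) △ S3| = 12 + 11.5 − 11.8286 = 11.67.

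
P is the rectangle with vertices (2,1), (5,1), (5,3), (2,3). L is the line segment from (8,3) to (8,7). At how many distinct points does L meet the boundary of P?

The segment lies entirely outside P and never meets its boundary.

0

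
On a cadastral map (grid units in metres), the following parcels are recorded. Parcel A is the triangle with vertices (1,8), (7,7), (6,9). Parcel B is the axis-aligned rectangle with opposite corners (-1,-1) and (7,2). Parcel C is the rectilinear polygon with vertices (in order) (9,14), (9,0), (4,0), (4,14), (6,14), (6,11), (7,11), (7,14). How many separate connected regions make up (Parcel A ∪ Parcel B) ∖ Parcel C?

(Parcel A ∪ Parcel B) ∖ Parcel C splits into 2 disjoint pieces (area 1.65, area 18).

2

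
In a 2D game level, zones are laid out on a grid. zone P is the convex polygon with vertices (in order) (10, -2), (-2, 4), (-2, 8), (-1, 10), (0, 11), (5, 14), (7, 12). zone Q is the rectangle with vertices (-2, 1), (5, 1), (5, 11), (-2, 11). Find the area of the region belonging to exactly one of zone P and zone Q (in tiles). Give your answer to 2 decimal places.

64.00

|zone P| = 111, |zone Q| = 70, |zone P∩zone Q| = 58.5.
|zone P △ zone Q| = |zone P| + |zone Q| − 2·|zone P∩zone Q| = 111 + 70 − 117 = 64.00.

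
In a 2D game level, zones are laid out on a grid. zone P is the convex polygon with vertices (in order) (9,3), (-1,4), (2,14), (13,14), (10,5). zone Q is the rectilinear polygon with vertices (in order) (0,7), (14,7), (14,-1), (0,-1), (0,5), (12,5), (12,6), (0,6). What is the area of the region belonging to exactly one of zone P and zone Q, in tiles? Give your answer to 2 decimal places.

162.60

|zone P| = 113.5, |zone Q| = 100, |zone P∩zone Q| = 25.45.
|zone P △ zone Q| = |zone P| + |zone Q| − 2·|zone P∩zone Q| = 113.5 + 100 − 50.9 = 162.60.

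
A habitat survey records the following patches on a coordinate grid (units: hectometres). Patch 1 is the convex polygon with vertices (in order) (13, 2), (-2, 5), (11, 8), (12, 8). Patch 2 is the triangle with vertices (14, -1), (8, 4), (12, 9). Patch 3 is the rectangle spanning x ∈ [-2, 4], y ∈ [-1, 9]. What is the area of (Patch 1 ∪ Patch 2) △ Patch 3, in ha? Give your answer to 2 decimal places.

|Patch 1 ∪ Patch 2| = 52.6895.
|(Patch 1 ∪ Patch 2) ∩ Patch 3| = 7.7538.
|(Patch 1 ∪ Patch 2) △ Patch 3| = 52.6895 + 60 − 15.5077 = 97.18.

97.18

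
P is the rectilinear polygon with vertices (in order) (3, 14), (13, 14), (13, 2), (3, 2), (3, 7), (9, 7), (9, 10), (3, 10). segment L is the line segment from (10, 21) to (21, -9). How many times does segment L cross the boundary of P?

The segment meets the boundary at (13,12.818), (12.567,14).

2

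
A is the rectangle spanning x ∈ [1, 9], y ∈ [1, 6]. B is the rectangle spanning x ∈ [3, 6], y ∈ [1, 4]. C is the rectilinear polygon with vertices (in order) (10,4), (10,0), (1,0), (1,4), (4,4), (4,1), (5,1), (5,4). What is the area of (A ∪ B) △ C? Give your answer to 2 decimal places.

|A ∪ B| = 40.
|(A ∪ B) ∩ C| = 21.
|(A ∪ B) △ C| = 40 + 33 − 42 = 31.00.

31.00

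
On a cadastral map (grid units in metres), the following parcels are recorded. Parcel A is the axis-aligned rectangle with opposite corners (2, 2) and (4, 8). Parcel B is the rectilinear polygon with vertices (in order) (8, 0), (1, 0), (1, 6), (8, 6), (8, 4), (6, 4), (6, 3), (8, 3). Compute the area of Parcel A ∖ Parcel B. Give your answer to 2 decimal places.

4.00

|Parcel A| = 12, |Parcel A∩Parcel B| = 8.
|Parcel A ∖ Parcel B| = |Parcel A| − |Parcel A∩Parcel B| = 12 − 8 = 4.00.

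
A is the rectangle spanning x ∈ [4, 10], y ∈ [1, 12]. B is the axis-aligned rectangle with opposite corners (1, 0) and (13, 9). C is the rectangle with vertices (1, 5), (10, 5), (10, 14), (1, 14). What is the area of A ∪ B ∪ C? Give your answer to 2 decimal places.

By inclusion–exclusion:
Individual areas: |A| = 66, |B| = 108, |C| = 81.
|A∩B|: x∈[4,10], y∈[1,9] → 6·8 = 48.
|A∩C|: x∈[4,10], y∈[5,12] → 6·7 = 42.
|B∩C|: x∈[1,10], y∈[5,9] → 9·4 = 36.
|A∩B∩C| = 24.
|A ∪ B ∪ C| = 255 − 126 + 24 = 153.00.

153.00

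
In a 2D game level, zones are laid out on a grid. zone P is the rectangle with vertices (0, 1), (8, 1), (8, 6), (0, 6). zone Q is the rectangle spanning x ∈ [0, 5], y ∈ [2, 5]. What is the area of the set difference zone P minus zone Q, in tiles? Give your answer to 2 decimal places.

25.00

|zone P∩zone Q|: x∈[0,5], y∈[2,5] → 5·3 = 15.
|zone P| = 40.
|zone P ∖ zone Q| = |zone P| − |zone P∩zone Q| = 40 − 15 = 25.00.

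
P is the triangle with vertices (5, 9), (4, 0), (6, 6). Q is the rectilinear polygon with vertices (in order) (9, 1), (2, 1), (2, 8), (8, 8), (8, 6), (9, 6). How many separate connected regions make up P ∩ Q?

P ∩ Q is a single connected region.

1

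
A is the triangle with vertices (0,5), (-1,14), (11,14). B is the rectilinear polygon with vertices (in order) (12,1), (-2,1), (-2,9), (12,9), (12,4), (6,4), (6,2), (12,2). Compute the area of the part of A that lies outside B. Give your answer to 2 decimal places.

|A| = 54, |A∩B| = 10.6667.
|A ∖ B| = |A| − |A∩B| = 54 − 10.6667 = 43.33.

43.33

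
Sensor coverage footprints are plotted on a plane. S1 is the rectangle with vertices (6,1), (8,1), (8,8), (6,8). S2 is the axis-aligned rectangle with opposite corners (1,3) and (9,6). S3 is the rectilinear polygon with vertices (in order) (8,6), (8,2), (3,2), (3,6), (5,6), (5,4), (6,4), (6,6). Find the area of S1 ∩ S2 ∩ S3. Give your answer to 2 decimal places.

The intersection is the polygon with vertices (6,3), (6,4), (6,6), (8,6), (8,3).
By the shoelace formula its area is 6.00.

6.00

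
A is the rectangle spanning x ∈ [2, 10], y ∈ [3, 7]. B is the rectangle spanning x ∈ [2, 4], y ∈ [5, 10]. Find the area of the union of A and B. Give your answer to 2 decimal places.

38.00

By inclusion–exclusion:
Individual areas: |A| = 32, |B| = 10.
|A∩B|: x∈[2,4], y∈[5,7] → 2·2 = 4.
|A ∪ B| = 42 − 4 = 38.00.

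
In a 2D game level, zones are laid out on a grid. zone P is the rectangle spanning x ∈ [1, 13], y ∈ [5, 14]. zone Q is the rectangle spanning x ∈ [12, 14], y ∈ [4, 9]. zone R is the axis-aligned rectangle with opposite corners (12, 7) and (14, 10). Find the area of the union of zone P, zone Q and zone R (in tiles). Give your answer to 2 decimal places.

115.00

By inclusion–exclusion:
Individual areas: |zone P| = 108, |zone Q| = 10, |zone R| = 6.
|zone P∩zone Q|: x∈[12,13], y∈[5,9] → 1·4 = 4.
|zone P∩zone R|: x∈[12,13], y∈[7,10] → 1·3 = 3.
|zone Q∩zone R|: x∈[12,14], y∈[7,9] → 2·2 = 4.
|zone P∩zone Q∩zone R| = 2.
|zone P ∪ zone Q ∪ zone R| = 124 − 11 + 2 = 115.00.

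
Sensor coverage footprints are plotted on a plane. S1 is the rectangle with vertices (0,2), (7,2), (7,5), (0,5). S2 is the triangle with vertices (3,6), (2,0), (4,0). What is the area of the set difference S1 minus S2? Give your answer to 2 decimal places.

18.50

|S1| = 21, |S1∩S2| = 2.5.
|S1 ∖ S2| = |S1| − |S1∩S2| = 21 − 2.5 = 18.50.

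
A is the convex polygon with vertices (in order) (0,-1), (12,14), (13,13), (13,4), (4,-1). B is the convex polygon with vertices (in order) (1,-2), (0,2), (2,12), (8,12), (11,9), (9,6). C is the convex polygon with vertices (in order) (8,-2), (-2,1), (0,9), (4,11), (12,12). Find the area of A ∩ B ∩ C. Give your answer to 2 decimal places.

The intersection is the polygon with vertices (11,9), (9,6), (2.615,-0.385), (0.903,0.129), (9.333,10.667).
By the shoelace formula its area is 29.19.

29.19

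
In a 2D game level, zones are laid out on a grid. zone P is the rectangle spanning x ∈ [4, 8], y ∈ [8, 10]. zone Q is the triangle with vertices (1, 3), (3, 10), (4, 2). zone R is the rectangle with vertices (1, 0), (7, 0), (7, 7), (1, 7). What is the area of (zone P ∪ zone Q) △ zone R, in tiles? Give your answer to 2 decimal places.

42.20

|zone P ∪ zone Q| = 19.5.
|(zone P ∪ zone Q) ∩ zone R| = 9.6518.
|(zone P ∪ zone Q) △ zone R| = 19.5 + 42 − 19.3036 = 42.20.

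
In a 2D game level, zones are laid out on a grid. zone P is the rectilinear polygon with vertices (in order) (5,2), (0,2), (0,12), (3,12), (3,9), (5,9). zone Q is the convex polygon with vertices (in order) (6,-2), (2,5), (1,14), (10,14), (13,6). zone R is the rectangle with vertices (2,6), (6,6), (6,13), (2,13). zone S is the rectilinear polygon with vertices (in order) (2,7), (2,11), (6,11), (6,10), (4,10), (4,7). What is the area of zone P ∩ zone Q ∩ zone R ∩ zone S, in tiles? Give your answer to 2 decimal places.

The intersection is the polygon with vertices (3,9), (4,9), (4,7), (2,7), (2,11), (3,11).
By the shoelace formula its area is 6.00.

6.00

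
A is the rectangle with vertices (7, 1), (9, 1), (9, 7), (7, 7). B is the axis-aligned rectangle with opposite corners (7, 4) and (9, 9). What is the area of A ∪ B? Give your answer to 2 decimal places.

By inclusion–exclusion:
Individual areas: |A| = 12, |B| = 10.
|A∩B|: x∈[7,9], y∈[4,7] → 2·3 = 6.
|A ∪ B| = 22 − 6 = 16.00.

16.00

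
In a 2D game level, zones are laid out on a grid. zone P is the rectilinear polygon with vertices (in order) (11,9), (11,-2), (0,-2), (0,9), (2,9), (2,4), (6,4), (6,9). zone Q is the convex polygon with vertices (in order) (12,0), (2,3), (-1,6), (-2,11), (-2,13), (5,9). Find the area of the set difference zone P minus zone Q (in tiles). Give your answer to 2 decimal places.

67.35

|zone P| = 101, |zone P∩zone Q| = 33.65.
|zone P ∖ zone Q| = |zone P| − |zone P∩zone Q| = 101 − 33.65 = 67.35.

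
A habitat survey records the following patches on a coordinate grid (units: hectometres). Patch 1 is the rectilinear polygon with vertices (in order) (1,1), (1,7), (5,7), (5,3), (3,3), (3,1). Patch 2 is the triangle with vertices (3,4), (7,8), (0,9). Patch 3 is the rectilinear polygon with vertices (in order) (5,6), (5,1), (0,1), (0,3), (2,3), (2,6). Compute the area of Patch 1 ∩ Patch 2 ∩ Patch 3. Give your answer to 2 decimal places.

3.17

The intersection is the polygon with vertices (3,4), (2,5.667), (2,6), (5,6).
By the shoelace formula its area is 3.17.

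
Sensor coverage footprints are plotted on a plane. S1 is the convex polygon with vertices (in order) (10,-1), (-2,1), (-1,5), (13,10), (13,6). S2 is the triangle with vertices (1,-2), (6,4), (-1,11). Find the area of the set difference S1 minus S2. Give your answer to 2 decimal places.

|S1| = 100.5, |S1∩S2| = 25.0818.
|S1 ∖ S2| = |S1| − |S1∩S2| = 100.5 − 25.0818 = 75.42.

75.42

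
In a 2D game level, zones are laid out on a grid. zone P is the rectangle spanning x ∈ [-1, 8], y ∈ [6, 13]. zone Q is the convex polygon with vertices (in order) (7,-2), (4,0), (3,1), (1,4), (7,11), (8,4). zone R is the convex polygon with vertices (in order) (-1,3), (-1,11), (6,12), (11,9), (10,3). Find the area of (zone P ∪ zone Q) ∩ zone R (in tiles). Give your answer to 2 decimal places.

67.88

|zone P ∪ zone Q| = 99.5.
|(zone P ∪ zone Q) ∩ zone R| = 67.88.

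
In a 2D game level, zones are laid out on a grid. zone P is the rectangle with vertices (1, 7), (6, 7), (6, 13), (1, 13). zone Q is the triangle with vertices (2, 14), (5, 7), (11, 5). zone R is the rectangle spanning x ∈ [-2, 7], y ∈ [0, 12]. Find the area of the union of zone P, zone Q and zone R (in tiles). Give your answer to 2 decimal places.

By inclusion–exclusion:
Individual areas: |zone P| = 30, |zone Q| = 18, |zone R| = 108.
|zone P∩zone Q| = 9.2143.
|zone P∩zone R|: x∈[1,6], y∈[7,12] → 5·5 = 25.
|zone Q∩zone R| = 11.5238.
|zone P∩zone Q∩zone R| = 8.3571.
|zone P ∪ zone Q ∪ zone R| = 156 − 45.7381 + 8.3571 = 118.62.

118.62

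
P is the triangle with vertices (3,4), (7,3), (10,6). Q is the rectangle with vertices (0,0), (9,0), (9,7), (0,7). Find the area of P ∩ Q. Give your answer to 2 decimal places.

7.14

The intersection is the polygon with vertices (7,3), (3,4), (9,5.714), (9,5).
By the shoelace formula its area is 7.14.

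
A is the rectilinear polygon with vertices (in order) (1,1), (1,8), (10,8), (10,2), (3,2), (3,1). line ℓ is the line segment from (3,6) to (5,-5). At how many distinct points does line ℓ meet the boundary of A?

The segment meets the boundary at (3.727,2).

1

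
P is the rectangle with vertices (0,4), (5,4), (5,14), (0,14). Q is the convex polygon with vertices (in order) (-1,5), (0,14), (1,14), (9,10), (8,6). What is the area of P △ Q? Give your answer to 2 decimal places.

33.89

|P| = 50, |Q| = 62, |P∩Q| = 39.0556.
|P △ Q| = |P| + |Q| − 2·|P∩Q| = 50 + 62 − 78.1111 = 33.89.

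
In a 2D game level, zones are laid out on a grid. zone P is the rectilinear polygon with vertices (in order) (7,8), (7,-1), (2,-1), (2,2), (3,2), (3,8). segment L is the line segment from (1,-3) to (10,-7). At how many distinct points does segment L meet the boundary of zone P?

The segment lies entirely outside zone P and never meets its boundary.

0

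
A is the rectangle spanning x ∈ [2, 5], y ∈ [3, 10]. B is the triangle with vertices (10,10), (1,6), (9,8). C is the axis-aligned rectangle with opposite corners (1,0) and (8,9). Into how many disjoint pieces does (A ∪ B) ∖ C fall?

(A ∪ B) ∖ C splits into 2 disjoint pieces (area 3, area 2.25).

2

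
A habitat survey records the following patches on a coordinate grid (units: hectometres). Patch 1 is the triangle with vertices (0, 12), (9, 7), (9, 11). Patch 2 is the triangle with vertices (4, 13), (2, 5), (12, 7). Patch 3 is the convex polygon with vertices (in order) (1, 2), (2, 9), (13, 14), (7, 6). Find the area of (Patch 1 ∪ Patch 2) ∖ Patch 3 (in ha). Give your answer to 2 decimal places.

14.51

|Patch 1 ∪ Patch 2| = 43.0665.
|(Patch 1 ∪ Patch 2) ∩ Patch 3| = 28.5604.
|(Patch 1 ∪ Patch 2) ∖ Patch 3| = 43.0665 − 28.5604 = 14.51.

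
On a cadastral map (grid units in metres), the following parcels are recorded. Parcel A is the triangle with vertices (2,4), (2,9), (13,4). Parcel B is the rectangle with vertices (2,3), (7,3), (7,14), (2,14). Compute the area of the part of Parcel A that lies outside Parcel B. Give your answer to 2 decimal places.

|Parcel A| = 27.5, |Parcel A∩Parcel B| = 19.3182.
|Parcel A ∖ Parcel B| = |Parcel A| − |Parcel A∩Parcel B| = 27.5 − 19.3182 = 8.18.

8.18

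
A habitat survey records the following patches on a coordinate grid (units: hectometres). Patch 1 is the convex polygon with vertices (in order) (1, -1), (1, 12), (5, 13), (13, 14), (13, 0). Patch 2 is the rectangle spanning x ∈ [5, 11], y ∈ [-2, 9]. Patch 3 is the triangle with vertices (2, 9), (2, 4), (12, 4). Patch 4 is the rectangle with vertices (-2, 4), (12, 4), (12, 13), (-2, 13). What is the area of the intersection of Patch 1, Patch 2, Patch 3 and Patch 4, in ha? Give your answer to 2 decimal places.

The intersection is the polygon with vertices (11,4.5), (11,4), (5,4), (5,7.5).
By the shoelace formula its area is 12.00.

12.00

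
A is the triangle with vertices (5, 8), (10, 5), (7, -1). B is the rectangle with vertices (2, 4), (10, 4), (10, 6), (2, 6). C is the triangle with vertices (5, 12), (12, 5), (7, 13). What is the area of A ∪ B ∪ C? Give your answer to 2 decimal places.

By inclusion–exclusion:
Individual areas: |A| = 19.5, |B| = 16, |C| = 10.5.
|A∩B| = 7.5833.
|A∩C| = 0.
|B∩C| = 0.
|A∩B∩C| = 0.
|A ∪ B ∪ C| = 46 − 7.5833 + 0 = 38.42.

38.42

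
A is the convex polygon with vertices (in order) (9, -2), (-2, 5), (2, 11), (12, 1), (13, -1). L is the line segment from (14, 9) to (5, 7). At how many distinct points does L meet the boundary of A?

The segment meets the boundary at (5.818,7.182).

1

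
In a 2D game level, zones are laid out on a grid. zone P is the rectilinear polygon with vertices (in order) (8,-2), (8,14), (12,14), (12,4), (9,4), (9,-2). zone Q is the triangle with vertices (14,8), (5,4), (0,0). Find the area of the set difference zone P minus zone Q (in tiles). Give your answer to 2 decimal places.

|zone P| = 46, |zone P∩zone Q| = 2.0317.
|zone P ∖ zone Q| = |zone P| − |zone P∩zone Q| = 46 − 2.0317 = 43.97.

43.97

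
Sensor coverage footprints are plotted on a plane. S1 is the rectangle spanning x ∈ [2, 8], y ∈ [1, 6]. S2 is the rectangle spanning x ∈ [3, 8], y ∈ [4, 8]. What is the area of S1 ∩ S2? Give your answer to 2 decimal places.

|S1∩S2|: x∈[3,8], y∈[4,6] → 5·2 = 10.

10.00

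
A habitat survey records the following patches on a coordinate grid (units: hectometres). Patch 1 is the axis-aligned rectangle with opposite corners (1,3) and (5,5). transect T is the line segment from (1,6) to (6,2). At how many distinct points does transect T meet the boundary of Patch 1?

The segment meets the boundary at (4.75,3), (2.25,5).

2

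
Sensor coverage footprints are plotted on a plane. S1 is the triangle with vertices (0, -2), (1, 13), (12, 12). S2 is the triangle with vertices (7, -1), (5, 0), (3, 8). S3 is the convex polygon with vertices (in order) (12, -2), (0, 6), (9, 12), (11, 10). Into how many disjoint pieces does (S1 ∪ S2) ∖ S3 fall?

(S1 ∪ S2) ∖ S3 splits into 2 disjoint pieces (area 30.6556, area 19.7435).

2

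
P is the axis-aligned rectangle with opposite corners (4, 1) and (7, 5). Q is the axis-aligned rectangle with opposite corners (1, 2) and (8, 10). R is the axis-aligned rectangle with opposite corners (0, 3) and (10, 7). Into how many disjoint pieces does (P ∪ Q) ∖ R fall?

2

(P ∪ Q) ∖ R splits into 2 disjoint pieces (area 10, area 21).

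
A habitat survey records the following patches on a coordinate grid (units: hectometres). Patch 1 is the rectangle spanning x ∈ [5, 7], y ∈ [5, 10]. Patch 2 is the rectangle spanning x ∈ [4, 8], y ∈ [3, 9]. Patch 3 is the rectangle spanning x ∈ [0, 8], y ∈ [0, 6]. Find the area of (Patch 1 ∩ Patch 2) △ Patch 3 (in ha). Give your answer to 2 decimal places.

|Patch 1 ∩ Patch 2| = 8.
|(Patch 1 ∩ Patch 2) ∩ Patch 3| = 2.
|(Patch 1 ∩ Patch 2) △ Patch 3| = 8 + 48 − 4 = 52.00.

52.00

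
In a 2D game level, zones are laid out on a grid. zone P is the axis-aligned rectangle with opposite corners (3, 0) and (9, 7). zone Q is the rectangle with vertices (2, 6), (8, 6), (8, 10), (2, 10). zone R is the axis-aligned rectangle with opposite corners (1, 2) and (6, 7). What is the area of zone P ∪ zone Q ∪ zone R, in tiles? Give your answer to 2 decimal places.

70.00

By inclusion–exclusion:
Individual areas: |zone P| = 42, |zone Q| = 24, |zone R| = 25.
|zone P∩zone Q|: x∈[3,8], y∈[6,7] → 5·1 = 5.
|zone P∩zone R|: x∈[3,6], y∈[2,7] → 3·5 = 15.
|zone Q∩zone R|: x∈[2,6], y∈[6,7] → 4·1 = 4.
|zone P∩zone Q∩zone R| = 3.
|zone P ∪ zone Q ∪ zone R| = 91 − 24 + 3 = 70.00.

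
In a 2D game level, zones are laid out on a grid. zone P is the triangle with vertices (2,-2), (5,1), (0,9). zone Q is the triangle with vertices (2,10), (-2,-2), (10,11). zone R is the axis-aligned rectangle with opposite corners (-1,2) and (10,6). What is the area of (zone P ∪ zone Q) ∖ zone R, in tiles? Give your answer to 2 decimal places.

|zone P ∪ zone Q| = 58.1336.
|(zone P ∪ zone Q) ∩ zone R| = 16.4926.
|(zone P ∪ zone Q) ∖ zone R| = 58.1336 − 16.4926 = 41.64.

41.64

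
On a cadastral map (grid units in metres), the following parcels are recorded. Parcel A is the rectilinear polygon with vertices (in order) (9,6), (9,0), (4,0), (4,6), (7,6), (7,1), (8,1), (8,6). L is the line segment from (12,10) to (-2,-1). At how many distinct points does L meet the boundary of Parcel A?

2

The segment meets the boundary at (4,3.714), (6.909,6).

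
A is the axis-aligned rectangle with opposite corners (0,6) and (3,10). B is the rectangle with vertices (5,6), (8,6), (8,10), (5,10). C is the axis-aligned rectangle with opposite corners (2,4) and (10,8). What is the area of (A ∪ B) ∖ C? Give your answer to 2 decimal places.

16.00

|A ∪ B| = 24.
|(A ∪ B) ∩ C| = 8.
|(A ∪ B) ∖ C| = 24 − 8 = 16.00.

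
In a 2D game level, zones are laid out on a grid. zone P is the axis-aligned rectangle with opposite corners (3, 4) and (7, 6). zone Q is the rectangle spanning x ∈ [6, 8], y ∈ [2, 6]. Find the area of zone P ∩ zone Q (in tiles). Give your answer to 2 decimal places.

|zone P∩zone Q|: x∈[6,7], y∈[4,6] → 1·2 = 2.

2.00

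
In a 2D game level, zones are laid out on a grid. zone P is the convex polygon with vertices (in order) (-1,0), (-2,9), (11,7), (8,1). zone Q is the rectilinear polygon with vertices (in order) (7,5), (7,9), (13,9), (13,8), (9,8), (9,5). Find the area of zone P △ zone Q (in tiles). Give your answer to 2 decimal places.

|zone P| = 83, |zone Q| = 12, |zone P∩zone Q| = 4.9231.
|zone P △ zone Q| = |zone P| + |zone Q| − 2·|zone P∩zone Q| = 83 + 12 − 9.8462 = 85.15.

85.15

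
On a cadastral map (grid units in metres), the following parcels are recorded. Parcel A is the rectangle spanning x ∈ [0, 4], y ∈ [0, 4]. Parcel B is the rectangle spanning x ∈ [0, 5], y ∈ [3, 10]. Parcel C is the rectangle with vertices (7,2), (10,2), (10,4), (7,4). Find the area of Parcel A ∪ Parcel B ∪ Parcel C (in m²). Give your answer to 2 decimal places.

By inclusion–exclusion:
Individual areas: |Parcel A| = 16, |Parcel B| = 35, |Parcel C| = 6.
|Parcel A∩Parcel B|: x∈[0,4], y∈[3,4] → 4·1 = 4.
|Parcel A∩Parcel C| = 0 (no overlap).
|Parcel B∩Parcel C| = 0 (no overlap).
|Parcel A∩Parcel B∩Parcel C| = 0.
|Parcel A ∪ Parcel B ∪ Parcel C| = 57 − 4 + 0 = 53.00.

53.00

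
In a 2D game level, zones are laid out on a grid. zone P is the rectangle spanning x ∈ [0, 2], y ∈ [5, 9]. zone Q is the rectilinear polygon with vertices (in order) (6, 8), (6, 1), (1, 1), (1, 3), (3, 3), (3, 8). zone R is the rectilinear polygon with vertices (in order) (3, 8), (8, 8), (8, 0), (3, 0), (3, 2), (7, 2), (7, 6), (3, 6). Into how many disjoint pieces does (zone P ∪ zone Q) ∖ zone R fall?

2

(zone P ∪ zone Q) ∖ zone R splits into 2 disjoint pieces (area 8, area 16).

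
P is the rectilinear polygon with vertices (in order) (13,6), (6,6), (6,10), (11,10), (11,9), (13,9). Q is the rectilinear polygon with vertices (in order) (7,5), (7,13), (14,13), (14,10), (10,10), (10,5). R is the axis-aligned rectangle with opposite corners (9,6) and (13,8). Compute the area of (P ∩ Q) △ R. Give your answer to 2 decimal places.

16.00

|P ∩ Q| = 12.
|(P ∩ Q) ∩ R| = 2.
|(P ∩ Q) △ R| = 12 + 8 − 4 = 16.00.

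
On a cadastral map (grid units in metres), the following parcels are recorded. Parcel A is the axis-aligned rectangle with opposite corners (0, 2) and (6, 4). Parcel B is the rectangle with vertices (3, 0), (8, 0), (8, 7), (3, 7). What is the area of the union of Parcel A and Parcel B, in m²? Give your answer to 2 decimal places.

By inclusion–exclusion:
Individual areas: |Parcel A| = 12, |Parcel B| = 35.
|Parcel A∩Parcel B|: x∈[3,6], y∈[2,4] → 3·2 = 6.
|Parcel A ∪ Parcel B| = 47 − 6 = 41.00.

41.00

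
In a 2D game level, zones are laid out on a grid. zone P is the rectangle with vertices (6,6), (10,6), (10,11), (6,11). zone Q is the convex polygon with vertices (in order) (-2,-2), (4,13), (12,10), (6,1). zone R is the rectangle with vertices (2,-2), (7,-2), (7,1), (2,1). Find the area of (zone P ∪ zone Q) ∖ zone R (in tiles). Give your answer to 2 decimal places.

93.42

|zone P ∪ zone Q| = 96.4167.
|(zone P ∪ zone Q) ∩ zone R| = 3.
|(zone P ∪ zone Q) ∖ zone R| = 96.4167 − 3 = 93.42.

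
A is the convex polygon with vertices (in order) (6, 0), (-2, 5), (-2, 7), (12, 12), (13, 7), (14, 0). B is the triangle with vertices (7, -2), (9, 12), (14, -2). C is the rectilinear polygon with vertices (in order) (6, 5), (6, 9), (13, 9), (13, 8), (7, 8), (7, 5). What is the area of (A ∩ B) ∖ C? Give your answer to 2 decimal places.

|A ∩ B| = 35.7318.
|(A ∩ B) ∩ C| = 1.75.
|(A ∩ B) ∖ C| = 35.7318 − 1.75 = 33.98.

33.98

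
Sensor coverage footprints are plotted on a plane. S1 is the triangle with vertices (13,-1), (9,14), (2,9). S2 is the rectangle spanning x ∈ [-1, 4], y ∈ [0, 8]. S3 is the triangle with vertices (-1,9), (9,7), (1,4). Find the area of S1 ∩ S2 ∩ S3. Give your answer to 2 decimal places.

The intersection is the polygon with vertices (4,8), (4,7.182), (3.1,8).
By the shoelace formula its area is 0.37.

0.37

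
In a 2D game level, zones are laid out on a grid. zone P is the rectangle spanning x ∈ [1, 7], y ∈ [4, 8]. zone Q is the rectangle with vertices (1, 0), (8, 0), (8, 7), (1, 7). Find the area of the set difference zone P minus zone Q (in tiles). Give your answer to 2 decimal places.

6.00

|zone P∩zone Q|: x∈[1,7], y∈[4,7] → 6·3 = 18.
|zone P| = 24.
|zone P ∖ zone Q| = |zone P| − |zone P∩zone Q| = 24 − 18 = 6.00.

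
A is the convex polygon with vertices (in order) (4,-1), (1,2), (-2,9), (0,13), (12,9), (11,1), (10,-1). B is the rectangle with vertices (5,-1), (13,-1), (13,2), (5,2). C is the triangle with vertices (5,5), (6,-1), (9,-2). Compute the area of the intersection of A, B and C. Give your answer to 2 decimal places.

5.46

The intersection is the polygon with vertices (6,-1), (5.5,2), (6.714,2), (8.429,-1).
By the shoelace formula its area is 5.46.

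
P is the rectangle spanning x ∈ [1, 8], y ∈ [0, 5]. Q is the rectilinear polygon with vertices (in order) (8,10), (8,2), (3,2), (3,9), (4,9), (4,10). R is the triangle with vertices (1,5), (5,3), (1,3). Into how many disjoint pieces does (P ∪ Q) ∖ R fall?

(P ∪ Q) ∖ R is a single connected region.

1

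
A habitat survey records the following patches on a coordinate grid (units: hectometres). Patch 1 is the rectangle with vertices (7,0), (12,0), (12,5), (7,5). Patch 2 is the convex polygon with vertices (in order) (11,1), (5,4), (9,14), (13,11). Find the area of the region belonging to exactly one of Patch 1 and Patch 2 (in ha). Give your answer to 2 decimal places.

|Patch 1| = 25, |Patch 2| = 59, |Patch 1∩Patch 2| = 13.6.
|Patch 1 △ Patch 2| = |Patch 1| + |Patch 2| − 2·|Patch 1∩Patch 2| = 25 + 59 − 27.2 = 56.80.

56.80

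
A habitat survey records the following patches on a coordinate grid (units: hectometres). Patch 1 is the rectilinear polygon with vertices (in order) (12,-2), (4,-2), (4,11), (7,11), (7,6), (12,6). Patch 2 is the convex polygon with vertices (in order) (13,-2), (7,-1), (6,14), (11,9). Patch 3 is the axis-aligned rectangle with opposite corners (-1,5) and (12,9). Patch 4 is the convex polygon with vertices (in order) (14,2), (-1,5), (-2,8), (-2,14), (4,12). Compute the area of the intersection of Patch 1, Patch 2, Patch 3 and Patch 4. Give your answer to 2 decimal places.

The intersection is the polygon with vertices (10,6), (11,5), (6.6,5), (6.333,9), (7,9), (7,6).
By the shoelace formula its area is 5.63.

5.63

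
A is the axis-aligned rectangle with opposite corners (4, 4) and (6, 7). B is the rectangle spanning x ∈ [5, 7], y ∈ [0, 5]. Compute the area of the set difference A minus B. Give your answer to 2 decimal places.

|A∩B|: x∈[5,6], y∈[4,5] → 1·1 = 1.
|A| = 6.
|A ∖ B| = |A| − |A∩B| = 6 − 1 = 5.00.

5.00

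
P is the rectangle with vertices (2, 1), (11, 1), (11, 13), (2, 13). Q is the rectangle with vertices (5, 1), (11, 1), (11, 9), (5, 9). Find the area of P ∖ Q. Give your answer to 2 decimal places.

60.00

|P∩Q|: x∈[5,11], y∈[1,9] → 6·8 = 48.
|P| = 108.
|P ∖ Q| = |P| − |P∩Q| = 108 − 48 = 60.00.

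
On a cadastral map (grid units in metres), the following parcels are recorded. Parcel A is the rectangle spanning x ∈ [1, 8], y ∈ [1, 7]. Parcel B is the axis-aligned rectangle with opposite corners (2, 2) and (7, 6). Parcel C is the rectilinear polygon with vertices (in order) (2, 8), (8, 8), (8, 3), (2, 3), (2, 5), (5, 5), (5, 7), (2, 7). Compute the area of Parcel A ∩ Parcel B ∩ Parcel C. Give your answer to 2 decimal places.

The intersection is the polygon with vertices (2,5), (5,5), (5,6), (7,6), (7,3), (2,3).
By the shoelace formula its area is 12.00.

12.00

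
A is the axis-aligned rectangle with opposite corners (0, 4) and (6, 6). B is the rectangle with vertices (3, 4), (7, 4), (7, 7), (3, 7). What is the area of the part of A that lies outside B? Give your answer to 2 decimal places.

6.00

|A∩B|: x∈[3,6], y∈[4,6] → 3·2 = 6.
|A| = 12.
|A ∖ B| = |A| − |A∩B| = 12 − 6 = 6.00.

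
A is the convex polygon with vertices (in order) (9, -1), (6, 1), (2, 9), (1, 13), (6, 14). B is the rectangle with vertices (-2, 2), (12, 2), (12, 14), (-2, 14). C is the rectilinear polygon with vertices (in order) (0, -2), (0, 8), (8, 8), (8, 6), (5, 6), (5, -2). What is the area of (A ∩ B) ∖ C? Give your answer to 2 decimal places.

39.60

|A ∩ B| = 50.65.
|(A ∩ B) ∩ C| = 11.05.
|(A ∩ B) ∖ C| = 50.65 − 11.05 = 39.60.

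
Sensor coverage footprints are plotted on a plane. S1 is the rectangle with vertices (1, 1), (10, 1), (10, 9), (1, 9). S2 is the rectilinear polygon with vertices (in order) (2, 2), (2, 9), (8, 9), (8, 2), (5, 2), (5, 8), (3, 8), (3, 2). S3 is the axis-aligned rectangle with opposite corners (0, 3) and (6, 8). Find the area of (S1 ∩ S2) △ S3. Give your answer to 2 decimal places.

40.00

|S1 ∩ S2| = 30.
|(S1 ∩ S2) ∩ S3| = 10.
|(S1 ∩ S2) △ S3| = 30 + 30 − 20 = 40.00.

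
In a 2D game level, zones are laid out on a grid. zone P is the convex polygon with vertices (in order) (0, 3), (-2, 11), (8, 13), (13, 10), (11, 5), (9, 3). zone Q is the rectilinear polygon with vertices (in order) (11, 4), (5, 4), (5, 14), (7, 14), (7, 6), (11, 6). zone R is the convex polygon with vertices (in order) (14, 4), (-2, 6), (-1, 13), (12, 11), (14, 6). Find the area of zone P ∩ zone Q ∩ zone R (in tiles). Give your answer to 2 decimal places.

The intersection is the polygon with vertices (7,6), (11,6), (11,5), (10.444,4.444), (5,5.125), (5,12.077), (7,11.769).
By the shoelace formula its area is 19.17.

19.17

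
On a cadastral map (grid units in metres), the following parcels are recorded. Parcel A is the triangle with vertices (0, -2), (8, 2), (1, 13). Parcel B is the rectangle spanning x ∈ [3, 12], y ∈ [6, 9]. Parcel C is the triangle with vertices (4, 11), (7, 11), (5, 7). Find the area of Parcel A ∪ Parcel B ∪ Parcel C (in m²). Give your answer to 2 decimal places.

By inclusion–exclusion:
Individual areas: |Parcel A| = 58, |Parcel B| = 27, |Parcel C| = 6.
|Parcel A∩Parcel B| = 4.5.
|Parcel A∩Parcel C| = 0.
|Parcel B∩Parcel C| = 1.5.
|Parcel A∩Parcel B∩Parcel C| = 0.
|Parcel A ∪ Parcel B ∪ Parcel C| = 91 − 6 + 0 = 85.00.

85.00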